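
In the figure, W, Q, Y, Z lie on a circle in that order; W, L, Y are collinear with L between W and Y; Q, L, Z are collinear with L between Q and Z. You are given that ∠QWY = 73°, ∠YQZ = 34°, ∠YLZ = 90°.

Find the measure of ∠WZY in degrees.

1. ∠QZY = 73°  [same arc QY]
2. ∠YWZ = 34°  [same arc YZ]
3. ∠WYZ = 17°  [△YLZ]
4. ∠WZY = 129°  [△WYZ]

∠WZY = 129°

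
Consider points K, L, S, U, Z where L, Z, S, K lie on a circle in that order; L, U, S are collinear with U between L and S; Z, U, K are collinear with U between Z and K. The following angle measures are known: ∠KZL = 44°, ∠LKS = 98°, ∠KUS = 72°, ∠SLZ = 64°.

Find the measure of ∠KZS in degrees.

∠KZS = 38°

1. ∠KSL = 44°  [same arc LK]
2. ∠KLS = 38°  [△LSK]
3. ∠KZS = 38°  [same arc SK]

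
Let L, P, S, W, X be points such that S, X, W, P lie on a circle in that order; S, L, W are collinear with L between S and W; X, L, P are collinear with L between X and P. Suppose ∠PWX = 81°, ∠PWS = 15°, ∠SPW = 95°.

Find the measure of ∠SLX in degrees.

1. ∠PSX = 99°  [cyclic SXWP, opposite ∠S+∠W]
2. ∠PXS = 15°  [same arc SP]
3. ∠PSW = 70°  [△SWP]
4. ∠SPX = 66°  [△SXP]
5. ∠PXW = 70°  [same arc WP]
6. ∠SWX = 66°  [same arc SX]
7. ∠WLX = 44°  [△XLW]
8. ∠SLX = 136°  [linear pair at L on SW]

∠SLX = 136°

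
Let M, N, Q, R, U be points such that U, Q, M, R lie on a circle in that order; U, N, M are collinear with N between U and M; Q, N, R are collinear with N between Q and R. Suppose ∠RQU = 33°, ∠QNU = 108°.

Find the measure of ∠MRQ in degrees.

∠MRQ = 39°

1. ∠RMU = 33°  [same arc UR]
2. ∠MNR = 108°  [vertical angles at N]
3. ∠MRQ = 39°  [△MNR]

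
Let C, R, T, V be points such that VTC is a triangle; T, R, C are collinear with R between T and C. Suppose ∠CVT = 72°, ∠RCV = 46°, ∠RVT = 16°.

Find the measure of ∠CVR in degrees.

1. ∠TCV = 46°  [R on ray CT]
2. ∠CTV = 62°  [△VTC]
3. ∠RTV = 62°  [R on ray TC]
4. ∠TRV = 102°  [△VTR]
5. ∠CRV = 78°  [linear pair at R on TC]
6. ∠CVR = 56°  [△VRC]

∠CVR = 56°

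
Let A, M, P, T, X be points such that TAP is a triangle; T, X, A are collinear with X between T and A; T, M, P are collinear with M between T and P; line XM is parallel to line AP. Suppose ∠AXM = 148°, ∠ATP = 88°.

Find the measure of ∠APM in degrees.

1. ∠MXT = 32°  [linear pair at X on TA]
2. ∠MTX = 88°  [X on TA, M on TP]
3. ∠TMX = 60°  [△TXM]
4. ∠PMX = 120°  [linear pair at M on TP]
5. ∠APM = 60°  [XM∥AP, co-interior at P–M]

∠APM = 60°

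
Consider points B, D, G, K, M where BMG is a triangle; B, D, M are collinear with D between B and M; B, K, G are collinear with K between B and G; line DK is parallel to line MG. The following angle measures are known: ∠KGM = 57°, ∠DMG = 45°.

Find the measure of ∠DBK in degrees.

∠DBK = 78°

1. ∠BGM = 57°  [K on ray GB]
2. ∠BMG = 45°  [D on ray MB]
3. ∠GBM = 78°  [△BMG]
4. ∠DBK = 78°  [D on BM, K on BG]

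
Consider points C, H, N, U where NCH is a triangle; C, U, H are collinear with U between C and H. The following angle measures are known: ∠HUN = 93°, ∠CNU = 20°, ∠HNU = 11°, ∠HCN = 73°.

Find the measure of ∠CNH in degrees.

∠CNH = 31°

1. ∠NHU = 76°  [△NUH]
2. ∠CHN = 76°  [U on ray HC]
3. ∠CNH = 31°  [△NCH]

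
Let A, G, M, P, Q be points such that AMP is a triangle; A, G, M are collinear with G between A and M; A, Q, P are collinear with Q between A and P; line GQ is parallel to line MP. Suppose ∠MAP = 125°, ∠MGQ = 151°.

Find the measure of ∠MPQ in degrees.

1. ∠GAQ = 125°  [G on AM, Q on AP]
2. ∠AGQ = 29°  [linear pair at G on AM]
3. ∠AQG = 26°  [△AGQ]
4. ∠GQP = 154°  [linear pair at Q on AP]
5. ∠MPQ = 26°  [GQ∥MP, co-interior at P–Q]

∠MPQ = 26°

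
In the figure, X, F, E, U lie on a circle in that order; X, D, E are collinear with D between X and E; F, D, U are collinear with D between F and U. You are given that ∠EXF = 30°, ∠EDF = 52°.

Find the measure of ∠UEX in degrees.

1. ∠EUF = 30°  [same arc FE]
2. ∠UDX = 52°  [vertical angles at D]
3. ∠EDU = 128°  [linear pair at D on XE]
4. ∠UEX = 22°  [△EDU]

∠UEX = 22°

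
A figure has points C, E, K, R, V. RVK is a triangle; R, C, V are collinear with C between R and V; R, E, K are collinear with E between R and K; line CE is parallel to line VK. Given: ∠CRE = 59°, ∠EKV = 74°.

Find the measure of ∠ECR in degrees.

1. ∠KRV = 59°  [C on RV, E on RK]
2. ∠RKV = 74°  [E on ray KR]
3. ∠KVR = 47°  [△RVK]
4. ∠ECR = 47°  [CE∥VK, corresponding at C]

∠ECR = 47°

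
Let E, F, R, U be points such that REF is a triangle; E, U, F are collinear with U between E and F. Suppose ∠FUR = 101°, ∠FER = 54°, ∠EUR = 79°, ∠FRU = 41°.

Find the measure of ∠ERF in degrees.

∠ERF = 88°

1. ∠RFU = 38°  [△RUF]
2. ∠EFR = 38°  [U on ray FE]
3. ∠ERF = 88°  [△REF]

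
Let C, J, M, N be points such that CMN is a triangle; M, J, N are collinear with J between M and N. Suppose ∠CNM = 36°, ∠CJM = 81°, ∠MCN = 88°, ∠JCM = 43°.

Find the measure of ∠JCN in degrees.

∠JCN = 45°

1. ∠CNJ = 36°  [J on ray NM]
2. ∠CJN = 99°  [linear pair at J on MN]
3. ∠JCN = 45°  [△CJN]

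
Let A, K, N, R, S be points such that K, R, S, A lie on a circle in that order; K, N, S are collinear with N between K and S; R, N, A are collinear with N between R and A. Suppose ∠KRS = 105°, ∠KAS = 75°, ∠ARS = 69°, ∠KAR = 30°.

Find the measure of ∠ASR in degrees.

∠ASR = 66°

1. ∠AKS = 69°  [same arc SA]
2. ∠ANK = 81°  [△KNA]
3. ∠ASK = 36°  [△KSA]
4. ∠ANS = 99°  [linear pair at N on KS]
5. ∠RAS = 45°  [△SNA]
6. ∠ASR = 66°  [△RSA]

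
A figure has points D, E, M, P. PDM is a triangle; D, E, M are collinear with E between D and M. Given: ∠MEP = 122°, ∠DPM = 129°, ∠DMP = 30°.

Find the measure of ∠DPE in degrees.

1. ∠DEP = 58°  [linear pair at E on DM]
2. ∠MDP = 21°  [△PDM]
3. ∠EDP = 21°  [E on ray DM]
4. ∠DPE = 101°  [△PDE]

∠DPE = 101°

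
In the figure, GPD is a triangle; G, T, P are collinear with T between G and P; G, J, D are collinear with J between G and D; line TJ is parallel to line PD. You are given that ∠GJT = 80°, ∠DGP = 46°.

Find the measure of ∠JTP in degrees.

∠JTP = 126°

1. ∠GDP = 80°  [TJ∥PD, corresponding at J]
2. ∠DPG = 54°  [△GPD]
3. ∠GTJ = 54°  [TJ∥PD, corresponding at T]
4. ∠JTP = 126°  [linear pair at T on GP]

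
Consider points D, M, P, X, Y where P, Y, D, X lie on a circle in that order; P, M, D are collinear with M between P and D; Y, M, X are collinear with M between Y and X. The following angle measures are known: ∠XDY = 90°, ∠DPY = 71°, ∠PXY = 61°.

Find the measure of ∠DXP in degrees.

1. ∠PDY = 61°  [same arc PY]
2. ∠DYP = 48°  [△PYD]
3. ∠DXP = 132°  [cyclic PYDX, opposite ∠Y+∠X]

∠DXP = 132°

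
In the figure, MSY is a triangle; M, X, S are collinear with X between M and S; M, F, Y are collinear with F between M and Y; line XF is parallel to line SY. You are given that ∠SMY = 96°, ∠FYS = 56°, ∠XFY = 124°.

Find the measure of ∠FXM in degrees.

∠FXM = 28°

1. ∠FMX = 96°  [X on MS, F on MY]
2. ∠MFX = 56°  [linear pair at F on MY]
3. ∠FXM = 28°  [△MXF]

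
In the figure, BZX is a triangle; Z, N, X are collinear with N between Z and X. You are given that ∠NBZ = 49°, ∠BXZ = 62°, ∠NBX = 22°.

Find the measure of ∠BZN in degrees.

∠BZN = 47°

1. ∠BXN = 62°  [N on ray XZ]
2. ∠BNX = 96°  [△BNX]
3. ∠BNZ = 84°  [linear pair at N on ZX]
4. ∠BZN = 47°  [△BZN]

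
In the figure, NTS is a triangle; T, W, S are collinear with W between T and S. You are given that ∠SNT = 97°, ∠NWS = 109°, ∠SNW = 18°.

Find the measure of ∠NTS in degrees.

1. ∠NSW = 53°  [△NWS]
2. ∠NST = 53°  [W on ray ST]
3. ∠NTS = 30°  [△NTS]

∠NTS = 30°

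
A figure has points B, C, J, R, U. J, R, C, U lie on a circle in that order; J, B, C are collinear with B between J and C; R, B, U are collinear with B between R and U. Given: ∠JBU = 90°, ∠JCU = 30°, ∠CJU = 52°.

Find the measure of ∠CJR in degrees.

∠CJR = 60°

1. ∠CBR = 90°  [vertical angles at B]
2. ∠JRU = 30°  [same arc JU]
3. ∠JBR = 90°  [linear pair at B on JC]
4. ∠CJR = 60°  [△JBR]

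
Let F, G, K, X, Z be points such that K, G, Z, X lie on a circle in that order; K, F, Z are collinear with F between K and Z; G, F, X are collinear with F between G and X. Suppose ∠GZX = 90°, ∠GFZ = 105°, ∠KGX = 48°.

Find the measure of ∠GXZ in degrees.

∠GXZ = 57°

1. ∠KFX = 105°  [vertical angles at F]
2. ∠KZX = 48°  [same arc KX]
3. ∠XFZ = 75°  [linear pair at F on KZ]
4. ∠GXZ = 57°  [△ZFX]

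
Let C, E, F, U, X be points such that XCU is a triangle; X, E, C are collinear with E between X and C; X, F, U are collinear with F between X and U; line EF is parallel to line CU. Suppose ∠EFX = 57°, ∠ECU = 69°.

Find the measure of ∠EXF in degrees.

1. ∠CUX = 57°  [EF∥CU, corresponding at F]
2. ∠UCX = 69°  [E on ray CX]
3. ∠CXU = 54°  [△XCU]
4. ∠EXF = 54°  [E on XC, F on XU]

∠EXF = 54°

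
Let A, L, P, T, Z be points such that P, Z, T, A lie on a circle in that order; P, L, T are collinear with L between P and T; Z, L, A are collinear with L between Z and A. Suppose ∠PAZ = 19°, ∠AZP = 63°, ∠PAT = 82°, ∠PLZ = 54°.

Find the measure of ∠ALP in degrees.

∠ALP = 126°

1. ∠ATP = 63°  [same arc PA]
2. ∠APT = 35°  [△PTA]
3. ∠ALP = 126°  [△PLA]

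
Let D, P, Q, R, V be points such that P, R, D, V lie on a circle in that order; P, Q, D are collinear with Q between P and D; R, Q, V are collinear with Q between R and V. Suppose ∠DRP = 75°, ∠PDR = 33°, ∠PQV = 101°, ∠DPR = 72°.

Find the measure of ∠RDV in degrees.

∠RDV = 62°

1. ∠DQR = 101°  [vertical angles at Q]
2. ∠DVR = 72°  [same arc RD]
3. ∠DRV = 46°  [△RQD]
4. ∠RDV = 62°  [△RDV]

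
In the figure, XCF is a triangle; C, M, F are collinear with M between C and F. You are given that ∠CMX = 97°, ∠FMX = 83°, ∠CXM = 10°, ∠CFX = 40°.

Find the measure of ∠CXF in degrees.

∠CXF = 67°

1. ∠MCX = 73°  [△XCM]
2. ∠FCX = 73°  [M on ray CF]
3. ∠CXF = 67°  [△XCF]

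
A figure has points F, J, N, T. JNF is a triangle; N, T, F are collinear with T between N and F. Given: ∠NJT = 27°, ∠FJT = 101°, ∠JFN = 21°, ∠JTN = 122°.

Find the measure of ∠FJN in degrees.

∠FJN = 128°

1. ∠JNT = 31°  [△JNT]
2. ∠FNJ = 31°  [T on ray NF]
3. ∠FJN = 128°  [△JNF]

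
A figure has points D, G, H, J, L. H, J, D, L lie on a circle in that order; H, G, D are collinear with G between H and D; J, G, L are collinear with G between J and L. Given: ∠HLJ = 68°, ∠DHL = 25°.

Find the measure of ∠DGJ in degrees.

∠DGJ = 87°

1. ∠HDJ = 68°  [same arc HJ]
2. ∠DJL = 25°  [same arc DL]
3. ∠DGJ = 87°  [△JGD]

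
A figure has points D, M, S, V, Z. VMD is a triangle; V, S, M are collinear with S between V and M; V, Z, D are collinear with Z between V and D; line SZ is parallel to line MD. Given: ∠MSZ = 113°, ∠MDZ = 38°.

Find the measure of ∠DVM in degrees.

1. ∠VSZ = 67°  [linear pair at S on VM]
2. ∠MDV = 38°  [Z on ray DV]
3. ∠DMV = 67°  [SZ∥MD, corresponding at S]
4. ∠DVM = 75°  [△VMD]

∠DVM = 75°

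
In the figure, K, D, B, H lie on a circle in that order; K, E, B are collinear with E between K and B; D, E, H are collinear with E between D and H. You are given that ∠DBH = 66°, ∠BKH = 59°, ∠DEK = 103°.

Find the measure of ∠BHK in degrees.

1. ∠BDH = 59°  [same arc BH]
2. ∠BEH = 103°  [vertical angles at E]
3. ∠BHD = 55°  [△DBH]
4. ∠HBK = 22°  [△BEH]
5. ∠BHK = 99°  [△KBH]

∠BHK = 99°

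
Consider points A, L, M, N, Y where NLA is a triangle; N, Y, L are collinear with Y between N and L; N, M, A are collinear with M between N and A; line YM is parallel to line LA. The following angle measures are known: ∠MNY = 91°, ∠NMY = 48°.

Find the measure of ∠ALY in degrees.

∠ALY = 41°

1. ∠MYN = 41°  [△NYM]
2. ∠LYM = 139°  [linear pair at Y on NL]
3. ∠ALY = 41°  [YM∥LA, co-interior at L–Y]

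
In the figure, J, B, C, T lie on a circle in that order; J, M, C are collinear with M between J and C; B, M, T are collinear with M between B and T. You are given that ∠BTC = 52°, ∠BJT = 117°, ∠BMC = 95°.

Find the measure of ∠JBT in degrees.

1. ∠BJC = 52°  [same arc BC]
2. ∠BMJ = 85°  [linear pair at M on JC]
3. ∠JBT = 43°  [△JMB]

∠JBT = 43°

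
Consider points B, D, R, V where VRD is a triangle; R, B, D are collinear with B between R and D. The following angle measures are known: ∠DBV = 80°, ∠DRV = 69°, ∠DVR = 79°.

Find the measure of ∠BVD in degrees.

∠BVD = 68°

1. ∠RDV = 32°  [△VRD]
2. ∠BDV = 32°  [B on ray DR]
3. ∠BVD = 68°  [△VBD]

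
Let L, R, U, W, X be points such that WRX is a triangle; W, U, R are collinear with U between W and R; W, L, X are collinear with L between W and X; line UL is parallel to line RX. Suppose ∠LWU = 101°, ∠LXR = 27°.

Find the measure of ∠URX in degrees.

1. ∠RWX = 101°  [U on WR, L on WX]
2. ∠RXW = 27°  [L on ray XW]
3. ∠WRX = 52°  [△WRX]
4. ∠URX = 52°  [U on ray RW]

∠URX = 52°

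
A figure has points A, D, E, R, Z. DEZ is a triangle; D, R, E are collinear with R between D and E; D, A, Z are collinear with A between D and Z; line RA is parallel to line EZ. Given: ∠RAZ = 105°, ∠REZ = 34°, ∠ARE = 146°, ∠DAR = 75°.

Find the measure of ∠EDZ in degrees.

∠EDZ = 71°

1. ∠DEZ = 34°  [R on ray ED]
2. ∠DZE = 75°  [RA∥EZ, corresponding at A]
3. ∠EDZ = 71°  [△DEZ]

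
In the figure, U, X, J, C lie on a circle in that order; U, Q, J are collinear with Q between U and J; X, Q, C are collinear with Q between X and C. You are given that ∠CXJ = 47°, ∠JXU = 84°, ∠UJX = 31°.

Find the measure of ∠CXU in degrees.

∠CXU = 37°

1. ∠JQX = 102°  [△XQJ]
2. ∠JUX = 65°  [△UXJ]
3. ∠UQX = 78°  [linear pair at Q on UJ]
4. ∠CXU = 37°  [△UQX]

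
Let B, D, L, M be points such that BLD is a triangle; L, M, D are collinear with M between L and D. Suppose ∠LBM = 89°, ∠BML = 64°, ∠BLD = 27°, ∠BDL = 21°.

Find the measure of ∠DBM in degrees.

1. ∠BMD = 116°  [linear pair at M on LD]
2. ∠BDM = 21°  [M on ray DL]
3. ∠DBM = 43°  [△BMD]

∠DBM = 43°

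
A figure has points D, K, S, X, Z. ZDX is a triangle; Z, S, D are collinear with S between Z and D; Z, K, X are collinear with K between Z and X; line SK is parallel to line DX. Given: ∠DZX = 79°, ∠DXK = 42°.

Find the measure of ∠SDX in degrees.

1. ∠DXZ = 42°  [K on ray XZ]
2. ∠XDZ = 59°  [△ZDX]
3. ∠SDX = 59°  [S on ray DZ]

∠SDX = 59°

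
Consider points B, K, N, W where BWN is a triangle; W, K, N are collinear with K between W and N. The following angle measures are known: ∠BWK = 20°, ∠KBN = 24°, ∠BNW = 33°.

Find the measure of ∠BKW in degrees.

∠BKW = 57°

1. ∠BNK = 33°  [K on ray NW]
2. ∠BKN = 123°  [△BKN]
3. ∠BKW = 57°  [linear pair at K on WN]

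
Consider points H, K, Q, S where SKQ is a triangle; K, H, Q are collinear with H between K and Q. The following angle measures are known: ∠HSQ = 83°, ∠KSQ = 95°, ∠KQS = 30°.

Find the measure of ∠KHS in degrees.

1. ∠HQS = 30°  [H on ray QK]
2. ∠QHS = 67°  [△SHQ]
3. ∠KHS = 113°  [linear pair at H on KQ]

∠KHS = 113°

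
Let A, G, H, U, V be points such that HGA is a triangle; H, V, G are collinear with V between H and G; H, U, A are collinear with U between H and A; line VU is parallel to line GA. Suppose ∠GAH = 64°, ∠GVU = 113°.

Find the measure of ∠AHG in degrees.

1. ∠HUV = 64°  [VU∥GA, corresponding at U]
2. ∠HVU = 67°  [linear pair at V on HG]
3. ∠UHV = 49°  [△HVU]
4. ∠AHG = 49°  [V on HG, U on HA]

∠AHG = 49°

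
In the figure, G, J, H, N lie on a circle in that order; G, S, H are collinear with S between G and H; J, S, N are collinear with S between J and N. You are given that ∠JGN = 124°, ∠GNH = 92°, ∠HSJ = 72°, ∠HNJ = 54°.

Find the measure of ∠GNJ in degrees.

1. ∠GJH = 88°  [cyclic GJHN, opposite ∠J+∠N]
2. ∠HGJ = 54°  [same arc JH]
3. ∠GHJ = 38°  [△GJH]
4. ∠GNJ = 38°  [same arc GJ]

∠GNJ = 38°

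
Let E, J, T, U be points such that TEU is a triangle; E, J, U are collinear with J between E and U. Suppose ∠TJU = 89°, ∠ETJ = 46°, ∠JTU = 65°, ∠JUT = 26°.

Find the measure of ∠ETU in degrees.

∠ETU = 111°

1. ∠EJT = 91°  [linear pair at J on EU]
2. ∠JET = 43°  [△TEJ]
3. ∠EUT = 26°  [J on ray UE]
4. ∠TEU = 43°  [J on ray EU]
5. ∠ETU = 111°  [△TEU]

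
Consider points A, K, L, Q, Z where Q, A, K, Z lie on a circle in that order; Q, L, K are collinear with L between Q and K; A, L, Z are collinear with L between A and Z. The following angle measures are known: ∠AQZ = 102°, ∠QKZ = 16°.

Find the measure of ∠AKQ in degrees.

∠AKQ = 62°

1. ∠QAZ = 16°  [same arc QZ]
2. ∠AZQ = 62°  [△QAZ]
3. ∠AKQ = 62°  [same arc QA]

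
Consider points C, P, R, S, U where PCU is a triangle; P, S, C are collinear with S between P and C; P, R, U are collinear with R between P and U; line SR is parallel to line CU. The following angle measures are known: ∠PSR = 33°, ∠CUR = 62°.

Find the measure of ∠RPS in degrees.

1. ∠PCU = 33°  [SR∥CU, corresponding at S]
2. ∠CUP = 62°  [R on ray UP]
3. ∠CPU = 85°  [△PCU]
4. ∠RPS = 85°  [S on PC, R on PU]

∠RPS = 85°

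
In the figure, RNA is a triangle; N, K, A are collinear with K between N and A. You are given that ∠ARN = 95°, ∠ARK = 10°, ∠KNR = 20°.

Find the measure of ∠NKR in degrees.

∠NKR = 75°

1. ∠ANR = 20°  [K on ray NA]
2. ∠NAR = 65°  [△RNA]
3. ∠KAR = 65°  [K on ray AN]
4. ∠AKR = 105°  [△RKA]
5. ∠NKR = 75°  [linear pair at K on NA]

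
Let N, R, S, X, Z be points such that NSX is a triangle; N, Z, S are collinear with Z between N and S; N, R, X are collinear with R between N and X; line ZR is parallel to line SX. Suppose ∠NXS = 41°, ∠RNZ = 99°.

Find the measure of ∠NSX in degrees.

1. ∠NRZ = 41°  [ZR∥SX, corresponding at R]
2. ∠NZR = 40°  [△NZR]
3. ∠NSX = 40°  [ZR∥SX, corresponding at Z]

∠NSX = 40°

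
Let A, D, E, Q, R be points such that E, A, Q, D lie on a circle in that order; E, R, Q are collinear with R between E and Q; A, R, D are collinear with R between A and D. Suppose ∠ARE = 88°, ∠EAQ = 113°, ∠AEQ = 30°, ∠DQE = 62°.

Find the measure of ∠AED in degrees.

1. ∠DAE = 62°  [△ERA]
2. ∠AQE = 37°  [△EAQ]
3. ∠ADE = 37°  [same arc EA]
4. ∠AED = 81°  [△EAD]

∠AED = 81°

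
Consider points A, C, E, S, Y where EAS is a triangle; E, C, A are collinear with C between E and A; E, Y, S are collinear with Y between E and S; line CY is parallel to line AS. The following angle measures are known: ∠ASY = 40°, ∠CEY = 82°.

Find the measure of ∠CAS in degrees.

∠CAS = 58°

1. ∠ASE = 40°  [Y on ray SE]
2. ∠AES = 82°  [C on EA, Y on ES]
3. ∠EAS = 58°  [△EAS]
4. ∠CAS = 58°  [C on ray AE]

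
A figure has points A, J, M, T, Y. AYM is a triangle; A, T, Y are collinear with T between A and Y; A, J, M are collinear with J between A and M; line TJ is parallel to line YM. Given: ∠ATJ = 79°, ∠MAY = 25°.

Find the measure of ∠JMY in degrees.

∠JMY = 76°

1. ∠AYM = 79°  [TJ∥YM, corresponding at T]
2. ∠AMY = 76°  [△AYM]
3. ∠JMY = 76°  [J on ray MA]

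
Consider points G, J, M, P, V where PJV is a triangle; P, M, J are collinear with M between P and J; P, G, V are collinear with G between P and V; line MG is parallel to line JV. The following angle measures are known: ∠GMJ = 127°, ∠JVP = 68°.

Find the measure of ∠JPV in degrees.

1. ∠GMP = 53°  [linear pair at M on PJ]
2. ∠MGP = 68°  [MG∥JV, corresponding at G]
3. ∠GPM = 59°  [△PMG]
4. ∠JPV = 59°  [M on PJ, G on PV]

∠JPV = 59°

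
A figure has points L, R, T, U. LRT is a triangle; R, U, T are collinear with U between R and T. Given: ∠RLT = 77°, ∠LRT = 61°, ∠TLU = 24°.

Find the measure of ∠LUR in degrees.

1. ∠LTR = 42°  [△LRT]
2. ∠LTU = 42°  [U on ray TR]
3. ∠LUT = 114°  [△LUT]
4. ∠LUR = 66°  [linear pair at U on RT]

∠LUR = 66°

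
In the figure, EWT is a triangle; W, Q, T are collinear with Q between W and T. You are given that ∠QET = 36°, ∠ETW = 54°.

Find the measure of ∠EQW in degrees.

1. ∠ETQ = 54°  [Q on ray TW]
2. ∠EQT = 90°  [△EQT]
3. ∠EQW = 90°  [linear pair at Q on WT]

∠EQW = 90°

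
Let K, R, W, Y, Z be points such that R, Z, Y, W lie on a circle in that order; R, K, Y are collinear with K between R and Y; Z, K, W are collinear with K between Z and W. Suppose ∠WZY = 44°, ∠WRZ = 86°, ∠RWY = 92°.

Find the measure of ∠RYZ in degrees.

1. ∠WYZ = 94°  [cyclic RZYW, opposite ∠R+∠Y]
2. ∠RZY = 88°  [cyclic RZYW, opposite ∠Z+∠W]
3. ∠YWZ = 42°  [△ZYW]
4. ∠YRZ = 42°  [same arc ZY]
5. ∠RYZ = 50°  [△RZY]

∠RYZ = 50°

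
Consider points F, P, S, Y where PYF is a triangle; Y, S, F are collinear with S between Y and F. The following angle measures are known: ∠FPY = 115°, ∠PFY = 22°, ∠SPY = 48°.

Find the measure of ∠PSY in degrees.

∠PSY = 89°

1. ∠FYP = 43°  [△PYF]
2. ∠PYS = 43°  [S on ray YF]
3. ∠PSY = 89°  [△PYS]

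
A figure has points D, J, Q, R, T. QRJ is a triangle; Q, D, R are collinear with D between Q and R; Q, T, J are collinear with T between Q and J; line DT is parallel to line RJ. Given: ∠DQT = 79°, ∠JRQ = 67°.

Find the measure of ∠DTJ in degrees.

∠DTJ = 146°

1. ∠JQR = 79°  [D on QR, T on QJ]
2. ∠QJR = 34°  [△QRJ]
3. ∠DTQ = 34°  [DT∥RJ, corresponding at T]
4. ∠DTJ = 146°  [linear pair at T on QJ]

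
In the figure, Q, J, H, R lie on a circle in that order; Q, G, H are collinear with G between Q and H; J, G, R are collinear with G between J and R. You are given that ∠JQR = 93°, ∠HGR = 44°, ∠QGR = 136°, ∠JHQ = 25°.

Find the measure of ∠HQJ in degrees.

∠HQJ = 74°

1. ∠JHR = 87°  [cyclic QJHR, opposite ∠Q+∠H]
2. ∠HGJ = 136°  [vertical angles at G]
3. ∠HJR = 19°  [△JGH]
4. ∠HRJ = 74°  [△JHR]
5. ∠HQJ = 74°  [same arc JH]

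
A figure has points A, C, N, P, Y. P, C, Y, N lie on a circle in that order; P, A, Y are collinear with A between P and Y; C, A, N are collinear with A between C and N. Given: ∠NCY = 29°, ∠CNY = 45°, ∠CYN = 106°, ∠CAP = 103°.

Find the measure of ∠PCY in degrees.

∠PCY = 61°

1. ∠CPY = 45°  [same arc CY]
2. ∠CAY = 77°  [linear pair at A on PY]
3. ∠CYP = 74°  [△CAY]
4. ∠PCY = 61°  [△PCY]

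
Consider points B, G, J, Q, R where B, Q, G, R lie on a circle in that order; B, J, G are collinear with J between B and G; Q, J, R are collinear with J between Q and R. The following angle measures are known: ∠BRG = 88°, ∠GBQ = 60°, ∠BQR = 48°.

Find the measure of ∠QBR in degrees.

1. ∠BQG = 92°  [cyclic BQGR, opposite ∠Q+∠R]
2. ∠BGQ = 28°  [△BQG]
3. ∠BRQ = 28°  [same arc BQ]
4. ∠QBR = 104°  [△BQR]

∠QBR = 104°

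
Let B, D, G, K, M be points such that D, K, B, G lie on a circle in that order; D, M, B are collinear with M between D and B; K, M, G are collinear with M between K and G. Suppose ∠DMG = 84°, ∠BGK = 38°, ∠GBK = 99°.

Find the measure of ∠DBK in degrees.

1. ∠BMK = 84°  [vertical angles at M]
2. ∠BKG = 43°  [△KBG]
3. ∠DBK = 53°  [△KMB]

∠DBK = 53°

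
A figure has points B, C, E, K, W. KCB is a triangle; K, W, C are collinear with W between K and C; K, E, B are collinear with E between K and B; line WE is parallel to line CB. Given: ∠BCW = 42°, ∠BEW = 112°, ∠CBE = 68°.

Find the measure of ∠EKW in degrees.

1. ∠BCK = 42°  [W on ray CK]
2. ∠KEW = 68°  [linear pair at E on KB]
3. ∠EWK = 42°  [WE∥CB, corresponding at W]
4. ∠EKW = 70°  [△KWE]

∠EKW = 70°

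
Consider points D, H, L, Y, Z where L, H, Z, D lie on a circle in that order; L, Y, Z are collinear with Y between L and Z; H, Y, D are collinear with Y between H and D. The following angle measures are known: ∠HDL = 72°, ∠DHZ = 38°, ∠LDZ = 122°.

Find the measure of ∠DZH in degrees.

∠DZH = 92°

1. ∠HZL = 72°  [same arc LH]
2. ∠LHZ = 58°  [cyclic LHZD, opposite ∠H+∠D]
3. ∠HLZ = 50°  [△LHZ]
4. ∠HDZ = 50°  [same arc HZ]
5. ∠DZH = 92°  [△HZD]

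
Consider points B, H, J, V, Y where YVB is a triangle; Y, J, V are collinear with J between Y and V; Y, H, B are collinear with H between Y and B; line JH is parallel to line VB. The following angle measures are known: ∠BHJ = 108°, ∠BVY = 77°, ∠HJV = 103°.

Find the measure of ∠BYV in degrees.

∠BYV = 31°

1. ∠JHY = 72°  [linear pair at H on YB]
2. ∠HJY = 77°  [JH∥VB, corresponding at J]
3. ∠HYJ = 31°  [△YJH]
4. ∠BYV = 31°  [J on YV, H on YB]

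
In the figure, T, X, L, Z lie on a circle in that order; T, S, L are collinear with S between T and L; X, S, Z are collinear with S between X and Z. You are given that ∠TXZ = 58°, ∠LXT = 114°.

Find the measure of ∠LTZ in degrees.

1. ∠TLZ = 58°  [same arc TZ]
2. ∠LZT = 66°  [cyclic TXLZ, opposite ∠X+∠Z]
3. ∠LTZ = 56°  [△TLZ]

∠LTZ = 56°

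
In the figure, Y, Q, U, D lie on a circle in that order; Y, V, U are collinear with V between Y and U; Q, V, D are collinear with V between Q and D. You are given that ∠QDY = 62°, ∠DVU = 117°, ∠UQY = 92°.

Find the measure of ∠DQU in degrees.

∠DQU = 55°

1. ∠QUY = 62°  [same arc YQ]
2. ∠QVY = 117°  [vertical angles at V]
3. ∠QVU = 63°  [linear pair at V on YU]
4. ∠DQU = 55°  [△QVU]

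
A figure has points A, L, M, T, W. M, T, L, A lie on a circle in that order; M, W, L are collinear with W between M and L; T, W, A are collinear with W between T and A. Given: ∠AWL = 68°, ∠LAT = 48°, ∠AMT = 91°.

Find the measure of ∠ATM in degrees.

∠ATM = 64°

1. ∠MWT = 68°  [vertical angles at W]
2. ∠LMT = 48°  [same arc TL]
3. ∠ATM = 64°  [△MWT]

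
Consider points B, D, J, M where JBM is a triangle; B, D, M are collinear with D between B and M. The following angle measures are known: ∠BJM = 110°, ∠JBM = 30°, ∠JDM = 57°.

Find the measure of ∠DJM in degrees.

∠DJM = 83°

1. ∠BMJ = 40°  [△JBM]
2. ∠DMJ = 40°  [D on ray MB]
3. ∠DJM = 83°  [△JDM]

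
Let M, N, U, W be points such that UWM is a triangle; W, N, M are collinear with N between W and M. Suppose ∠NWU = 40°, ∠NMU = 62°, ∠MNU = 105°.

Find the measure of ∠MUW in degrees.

∠MUW = 78°

1. ∠MWU = 40°  [N on ray WM]
2. ∠UMW = 62°  [N on ray MW]
3. ∠MUW = 78°  [△UWM]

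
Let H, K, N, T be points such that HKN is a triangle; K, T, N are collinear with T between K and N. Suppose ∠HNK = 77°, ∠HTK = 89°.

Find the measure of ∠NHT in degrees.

∠NHT = 12°

1. ∠HNT = 77°  [T on ray NK]
2. ∠HTN = 91°  [linear pair at T on KN]
3. ∠NHT = 12°  [△HTN]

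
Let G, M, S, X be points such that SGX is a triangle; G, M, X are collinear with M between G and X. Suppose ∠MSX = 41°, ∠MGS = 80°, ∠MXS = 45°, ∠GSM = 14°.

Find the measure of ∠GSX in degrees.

∠GSX = 55°

1. ∠SGX = 80°  [M on ray GX]
2. ∠GXS = 45°  [M on ray XG]
3. ∠GSX = 55°  [△SGX]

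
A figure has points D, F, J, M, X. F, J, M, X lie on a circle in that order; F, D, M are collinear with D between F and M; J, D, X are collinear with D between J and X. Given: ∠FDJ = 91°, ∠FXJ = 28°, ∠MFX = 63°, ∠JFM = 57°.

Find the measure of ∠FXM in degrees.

∠FXM = 85°

1. ∠FMJ = 28°  [same arc FJ]
2. ∠FJM = 95°  [△FJM]
3. ∠FXM = 85°  [cyclic FJMX, opposite ∠J+∠X]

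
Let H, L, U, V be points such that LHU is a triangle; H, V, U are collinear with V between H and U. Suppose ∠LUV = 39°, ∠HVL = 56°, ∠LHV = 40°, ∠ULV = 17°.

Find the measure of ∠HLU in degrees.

1. ∠HUL = 39°  [V on ray UH]
2. ∠LHU = 40°  [V on ray HU]
3. ∠HLU = 101°  [△LHU]

∠HLU = 101°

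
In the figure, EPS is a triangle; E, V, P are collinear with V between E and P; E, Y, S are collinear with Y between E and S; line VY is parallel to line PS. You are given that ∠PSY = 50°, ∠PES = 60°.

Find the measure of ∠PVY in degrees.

1. ∠ESP = 50°  [Y on ray SE]
2. ∠EPS = 70°  [△EPS]
3. ∠EVY = 70°  [VY∥PS, corresponding at V]
4. ∠PVY = 110°  [linear pair at V on EP]

∠PVY = 110°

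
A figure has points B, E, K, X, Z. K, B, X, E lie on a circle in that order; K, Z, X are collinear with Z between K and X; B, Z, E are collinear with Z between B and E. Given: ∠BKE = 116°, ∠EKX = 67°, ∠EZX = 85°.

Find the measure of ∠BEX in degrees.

∠BEX = 49°

1. ∠BXE = 64°  [cyclic KBXE, opposite ∠K+∠X]
2. ∠EBX = 67°  [same arc XE]
3. ∠BEX = 49°  [△BXE]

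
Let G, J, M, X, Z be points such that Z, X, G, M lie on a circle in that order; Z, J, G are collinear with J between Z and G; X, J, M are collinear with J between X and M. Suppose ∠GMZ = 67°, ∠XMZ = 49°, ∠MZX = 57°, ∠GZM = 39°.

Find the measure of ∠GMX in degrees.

∠GMX = 18°

1. ∠MGX = 123°  [cyclic ZXGM, opposite ∠Z+∠G]
2. ∠GXM = 39°  [same arc GM]
3. ∠GMX = 18°  [△XGM]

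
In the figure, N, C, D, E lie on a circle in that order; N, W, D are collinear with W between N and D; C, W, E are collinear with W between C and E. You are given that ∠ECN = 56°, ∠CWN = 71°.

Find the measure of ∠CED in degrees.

∠CED = 53°

1. ∠EDN = 56°  [same arc NE]
2. ∠DWE = 71°  [vertical angles at W]
3. ∠CED = 53°  [△DWE]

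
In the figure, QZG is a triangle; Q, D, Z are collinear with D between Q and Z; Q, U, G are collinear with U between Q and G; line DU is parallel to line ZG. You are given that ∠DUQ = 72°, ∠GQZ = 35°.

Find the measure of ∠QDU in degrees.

1. ∠QGZ = 72°  [DU∥ZG, corresponding at U]
2. ∠GZQ = 73°  [△QZG]
3. ∠QDU = 73°  [DU∥ZG, corresponding at D]

∠QDU = 73°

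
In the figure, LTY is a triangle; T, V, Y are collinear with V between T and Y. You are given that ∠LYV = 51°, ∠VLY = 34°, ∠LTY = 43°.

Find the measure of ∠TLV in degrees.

∠TLV = 52°

1. ∠LVY = 95°  [△LVY]
2. ∠LTV = 43°  [V on ray TY]
3. ∠LVT = 85°  [linear pair at V on TY]
4. ∠TLV = 52°  [△LTV]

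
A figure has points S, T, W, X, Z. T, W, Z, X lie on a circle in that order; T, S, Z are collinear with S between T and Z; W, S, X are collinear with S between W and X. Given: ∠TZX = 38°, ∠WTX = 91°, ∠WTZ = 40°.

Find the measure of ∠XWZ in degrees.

∠XWZ = 51°

1. ∠WZX = 89°  [cyclic TWZX, opposite ∠T+∠Z]
2. ∠WXZ = 40°  [same arc WZ]
3. ∠XWZ = 51°  [△WZX]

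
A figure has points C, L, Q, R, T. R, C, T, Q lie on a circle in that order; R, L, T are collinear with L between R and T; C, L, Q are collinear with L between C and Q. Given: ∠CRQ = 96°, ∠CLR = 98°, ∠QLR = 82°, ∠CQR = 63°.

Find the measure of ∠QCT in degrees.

1. ∠CLT = 82°  [linear pair at L on RT]
2. ∠CTR = 63°  [same arc RC]
3. ∠QCT = 35°  [△CLT]

∠QCT = 35°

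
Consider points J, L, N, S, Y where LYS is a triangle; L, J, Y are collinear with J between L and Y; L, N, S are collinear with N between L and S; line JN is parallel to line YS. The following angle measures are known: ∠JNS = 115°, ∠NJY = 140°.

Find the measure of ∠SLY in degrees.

1. ∠JNL = 65°  [linear pair at N on LS]
2. ∠LJN = 40°  [linear pair at J on LY]
3. ∠JLN = 75°  [△LJN]
4. ∠SLY = 75°  [J on LY, N on LS]

∠SLY = 75°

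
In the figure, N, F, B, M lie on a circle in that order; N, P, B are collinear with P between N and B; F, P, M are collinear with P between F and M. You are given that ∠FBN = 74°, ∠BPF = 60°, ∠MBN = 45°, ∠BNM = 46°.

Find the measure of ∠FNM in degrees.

∠FNM = 61°

1. ∠FMN = 74°  [same arc NF]
2. ∠MFN = 45°  [same arc NM]
3. ∠FNM = 61°  [△NFM]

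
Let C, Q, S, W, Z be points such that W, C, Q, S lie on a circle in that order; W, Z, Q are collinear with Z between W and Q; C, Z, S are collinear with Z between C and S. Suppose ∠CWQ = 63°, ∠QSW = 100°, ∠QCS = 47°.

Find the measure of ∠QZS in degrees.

∠QZS = 84°

1. ∠CSQ = 63°  [same arc CQ]
2. ∠QWS = 47°  [same arc QS]
3. ∠SQW = 33°  [△WQS]
4. ∠QZS = 84°  [△QZS]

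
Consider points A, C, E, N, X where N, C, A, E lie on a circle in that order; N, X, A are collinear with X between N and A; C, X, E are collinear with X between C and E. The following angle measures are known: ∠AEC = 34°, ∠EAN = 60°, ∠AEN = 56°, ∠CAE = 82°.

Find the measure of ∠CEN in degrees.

∠CEN = 22°

1. ∠ECN = 60°  [same arc NE]
2. ∠CNE = 98°  [cyclic NCAE, opposite ∠N+∠A]
3. ∠CEN = 22°  [△NCE]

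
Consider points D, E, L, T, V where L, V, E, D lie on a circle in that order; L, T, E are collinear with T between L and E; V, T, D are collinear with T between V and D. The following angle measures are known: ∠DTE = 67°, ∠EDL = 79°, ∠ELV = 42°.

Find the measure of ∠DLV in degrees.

∠DLV = 72°

1. ∠LTV = 67°  [vertical angles at T]
2. ∠EVL = 101°  [cyclic LVED, opposite ∠V+∠D]
3. ∠LEV = 37°  [△LVE]
4. ∠DVL = 71°  [△LTV]
5. ∠LDV = 37°  [same arc LV]
6. ∠DLV = 72°  [△LVD]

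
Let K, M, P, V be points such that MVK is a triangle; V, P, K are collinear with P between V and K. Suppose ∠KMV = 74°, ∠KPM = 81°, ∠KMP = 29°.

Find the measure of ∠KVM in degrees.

∠KVM = 36°

1. ∠MKP = 70°  [△MPK]
2. ∠MKV = 70°  [P on ray KV]
3. ∠KVM = 36°  [△MVK]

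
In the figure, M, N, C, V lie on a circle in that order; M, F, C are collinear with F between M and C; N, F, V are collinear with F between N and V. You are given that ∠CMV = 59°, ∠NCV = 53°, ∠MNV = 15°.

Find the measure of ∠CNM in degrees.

∠CNM = 74°

1. ∠CNV = 59°  [same arc CV]
2. ∠NMV = 127°  [cyclic MNCV, opposite ∠M+∠C]
3. ∠CVN = 68°  [△NCV]
4. ∠MVN = 38°  [△MNV]
5. ∠CMN = 68°  [same arc NC]
6. ∠MCN = 38°  [same arc MN]
7. ∠CNM = 74°  [△MNC]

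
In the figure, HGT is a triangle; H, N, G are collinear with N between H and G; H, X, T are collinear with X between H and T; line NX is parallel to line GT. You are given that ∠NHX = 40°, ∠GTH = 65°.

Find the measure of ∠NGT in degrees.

1. ∠GHT = 40°  [N on HG, X on HT]
2. ∠HGT = 75°  [△HGT]
3. ∠NGT = 75°  [N on ray GH]

∠NGT = 75°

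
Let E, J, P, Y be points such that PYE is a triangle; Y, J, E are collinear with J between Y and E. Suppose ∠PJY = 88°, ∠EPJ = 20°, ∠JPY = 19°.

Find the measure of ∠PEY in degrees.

1. ∠EJP = 92°  [linear pair at J on YE]
2. ∠JEP = 68°  [△PJE]
3. ∠PEY = 68°  [J on ray EY]

∠PEY = 68°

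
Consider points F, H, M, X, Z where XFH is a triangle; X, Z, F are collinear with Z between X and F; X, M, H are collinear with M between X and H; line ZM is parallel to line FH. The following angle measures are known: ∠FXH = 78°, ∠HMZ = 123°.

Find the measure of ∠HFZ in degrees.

1. ∠MXZ = 78°  [Z on XF, M on XH]
2. ∠XMZ = 57°  [linear pair at M on XH]
3. ∠MZX = 45°  [△XZM]
4. ∠FZM = 135°  [linear pair at Z on XF]
5. ∠HFZ = 45°  [ZM∥FH, co-interior at F–Z]

∠HFZ = 45°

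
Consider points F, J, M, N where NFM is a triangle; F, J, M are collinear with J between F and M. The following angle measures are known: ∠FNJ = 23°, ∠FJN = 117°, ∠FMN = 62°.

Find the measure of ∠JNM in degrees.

1. ∠MJN = 63°  [linear pair at J on FM]
2. ∠JMN = 62°  [J on ray MF]
3. ∠JNM = 55°  [△NJM]

∠JNM = 55°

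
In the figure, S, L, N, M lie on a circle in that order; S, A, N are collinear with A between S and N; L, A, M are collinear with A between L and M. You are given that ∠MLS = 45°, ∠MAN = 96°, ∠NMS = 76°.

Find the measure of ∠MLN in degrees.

1. ∠MNS = 45°  [same arc SM]
2. ∠MSN = 59°  [△SNM]
3. ∠MLN = 59°  [same arc NM]

∠MLN = 59°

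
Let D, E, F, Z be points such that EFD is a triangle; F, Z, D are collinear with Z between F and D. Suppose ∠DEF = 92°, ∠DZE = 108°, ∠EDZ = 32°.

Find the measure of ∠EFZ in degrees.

∠EFZ = 56°

1. ∠EDF = 32°  [Z on ray DF]
2. ∠DFE = 56°  [△EFD]
3. ∠EFZ = 56°  [Z on ray FD]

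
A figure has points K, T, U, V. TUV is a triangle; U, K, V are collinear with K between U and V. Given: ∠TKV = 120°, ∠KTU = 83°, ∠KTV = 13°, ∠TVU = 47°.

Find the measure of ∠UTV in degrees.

∠UTV = 96°

1. ∠TKU = 60°  [linear pair at K on UV]
2. ∠KUT = 37°  [△TUK]
3. ∠TUV = 37°  [K on ray UV]
4. ∠UTV = 96°  [△TUV]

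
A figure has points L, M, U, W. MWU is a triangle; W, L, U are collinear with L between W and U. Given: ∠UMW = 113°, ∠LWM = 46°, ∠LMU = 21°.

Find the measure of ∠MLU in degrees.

1. ∠MWU = 46°  [L on ray WU]
2. ∠MUW = 21°  [△MWU]
3. ∠LUM = 21°  [L on ray UW]
4. ∠MLU = 138°  [△MLU]

∠MLU = 138°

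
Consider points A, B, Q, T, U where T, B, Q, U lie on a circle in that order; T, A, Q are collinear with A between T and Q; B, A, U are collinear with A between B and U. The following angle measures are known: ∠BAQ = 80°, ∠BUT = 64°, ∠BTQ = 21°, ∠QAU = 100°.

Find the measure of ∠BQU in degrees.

1. ∠BQT = 64°  [same arc TB]
2. ∠BUQ = 21°  [same arc BQ]
3. ∠QBU = 36°  [△BAQ]
4. ∠BQU = 123°  [△BQU]

∠BQU = 123°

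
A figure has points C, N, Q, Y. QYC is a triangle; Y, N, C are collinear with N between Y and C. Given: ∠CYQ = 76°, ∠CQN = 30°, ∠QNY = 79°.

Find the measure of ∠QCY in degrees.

1. ∠CNQ = 101°  [linear pair at N on YC]
2. ∠NCQ = 49°  [△QNC]
3. ∠QCY = 49°  [N on ray CY]

∠QCY = 49°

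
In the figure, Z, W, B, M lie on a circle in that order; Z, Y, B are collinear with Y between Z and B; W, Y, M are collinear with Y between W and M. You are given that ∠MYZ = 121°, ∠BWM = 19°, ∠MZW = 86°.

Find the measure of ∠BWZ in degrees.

∠BWZ = 73°

1. ∠BYW = 121°  [vertical angles at Y]
2. ∠WBZ = 40°  [△WYB]
3. ∠MBW = 94°  [cyclic ZWBM, opposite ∠Z+∠B]
4. ∠BMW = 67°  [△WBM]
5. ∠BZW = 67°  [same arc WB]
6. ∠BWZ = 73°  [△ZWB]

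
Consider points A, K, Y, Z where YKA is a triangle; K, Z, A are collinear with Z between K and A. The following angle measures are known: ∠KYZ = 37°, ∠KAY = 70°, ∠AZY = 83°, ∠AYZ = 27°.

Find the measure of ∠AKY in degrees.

1. ∠KZY = 97°  [linear pair at Z on KA]
2. ∠YKZ = 46°  [△YKZ]
3. ∠AKY = 46°  [Z on ray KA]

∠AKY = 46°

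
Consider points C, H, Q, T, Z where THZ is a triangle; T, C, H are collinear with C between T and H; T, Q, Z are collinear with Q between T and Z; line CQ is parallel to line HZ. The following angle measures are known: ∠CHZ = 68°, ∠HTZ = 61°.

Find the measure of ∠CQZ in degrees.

∠CQZ = 129°

1. ∠THZ = 68°  [C on ray HT]
2. ∠HZT = 51°  [△THZ]
3. ∠CQT = 51°  [CQ∥HZ, corresponding at Q]
4. ∠CQZ = 129°  [linear pair at Q on TZ]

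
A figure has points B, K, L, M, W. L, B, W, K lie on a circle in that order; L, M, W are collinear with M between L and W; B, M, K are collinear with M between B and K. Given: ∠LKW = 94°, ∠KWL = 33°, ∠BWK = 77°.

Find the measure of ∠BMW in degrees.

∠BMW = 83°

1. ∠KLW = 53°  [△LWK]
2. ∠KBL = 33°  [same arc LK]
3. ∠BLK = 103°  [cyclic LBWK, opposite ∠L+∠W]
4. ∠KBW = 53°  [same arc WK]
5. ∠BKL = 44°  [△LBK]
6. ∠BWL = 44°  [same arc LB]
7. ∠BMW = 83°  [△BMW]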